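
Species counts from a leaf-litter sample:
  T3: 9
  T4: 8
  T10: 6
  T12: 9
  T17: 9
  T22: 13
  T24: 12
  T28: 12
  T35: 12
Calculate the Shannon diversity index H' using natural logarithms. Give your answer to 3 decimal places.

Total N = 9+8+6+9+9+13+12+12+12 = 90, so the proportions are 0.1, 0.08889, 0.06667, 0.1, 0.1, 0.14444, 0.13333, 0.13333, 0.13333 (working shown to 5 dp, full precision carried).
Each pᵢ ln pᵢ term: 0.1×(-2.30259)=-0.23026, 0.08889×(-2.42037)=-0.21514, 0.06667×(-2.70805)=-0.18054, 0.1×(-2.30259)=-0.23026, 0.1×(-2.30259)=-0.23026, 0.14444×(-1.93486)=-0.27948, 0.13333×(-2.01490)=-0.26865, 0.13333×(-2.01490)=-0.26865, 0.13333×(-2.01490)=-0.26865.
Sum = -2.17190, so H' = 2.172.

2.172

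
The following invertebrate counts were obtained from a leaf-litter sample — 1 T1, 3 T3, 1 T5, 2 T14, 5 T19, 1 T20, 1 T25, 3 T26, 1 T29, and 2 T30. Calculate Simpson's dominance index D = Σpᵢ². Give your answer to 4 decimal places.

Total N = 1+3+1+2+5+1+1+3+1+2 = 20, so the proportions are 0.05, 0.15, 0.05, 0.1, 0.25, 0.05, 0.05, 0.15, 0.05, 0.1 (working shown to 6 dp, full precision carried).
D = 0.05² + 0.15² + 0.05² + 0.1² + 0.25² + 0.05² + 0.05² + 0.15² + 0.05² + 0.1² = 0.002500 + 0.022500 + 0.002500 + 0.010000 + 0.062500 + 0.002500 + 0.002500 + 0.022500 + 0.002500 + 0.010000 = 0.140000.
To 4 decimal places, D = 0.1400.

0.1400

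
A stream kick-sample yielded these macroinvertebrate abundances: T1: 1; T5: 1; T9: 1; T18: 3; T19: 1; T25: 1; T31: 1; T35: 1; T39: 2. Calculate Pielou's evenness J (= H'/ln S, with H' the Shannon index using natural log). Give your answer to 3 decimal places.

Total N = 1+1+1+3+1+1+1+1+2 = 12, so the proportions are 0.08333, 0.08333, 0.08333, 0.25, 0.08333, 0.08333, 0.08333, 0.08333, 0.16667 (working shown to 5 dp, full precision carried).
H' = −Σ pᵢ ln pᵢ = −((-0.20708) + (-0.20708) + (-0.20708) + (-0.34657) + (-0.20708) + (-0.20708) + (-0.20708) + (-0.20708) + (-0.29863)) = 2.09473.
With S = 9 species, ln S = 2.19722, so J = 2.09473/2.19722 = 0.95335, i.e. 0.953 to 3 decimal places.

0.953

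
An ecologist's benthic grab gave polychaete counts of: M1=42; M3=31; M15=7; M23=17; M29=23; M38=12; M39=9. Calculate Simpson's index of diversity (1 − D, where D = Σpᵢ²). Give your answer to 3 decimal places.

0.808

Total N = 42+31+7+17+23+12+9 = 141, so the proportions are 0.29787, 0.21986, 0.04965, 0.12057, 0.16312, 0.08511, 0.06383 (working shown to 5 dp, full precision carried).
D = 0.29787² + 0.21986² + 0.04965² + 0.12057² + 0.16312² + 0.08511² + 0.06383² = 0.08873 + 0.04834 + 0.00246 + 0.01454 + 0.02661 + 0.00724 + 0.00407 = 0.19199.
So 1 − D = 0.80801, i.e. 0.808 to 3 decimal places.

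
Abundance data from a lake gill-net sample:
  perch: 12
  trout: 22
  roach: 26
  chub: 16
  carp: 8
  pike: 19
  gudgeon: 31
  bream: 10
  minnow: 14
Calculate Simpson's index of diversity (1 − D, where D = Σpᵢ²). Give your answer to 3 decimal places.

Total N = 12+22+26+16+8+19+31+10+14 = 158, so the proportions are 0.07595, 0.13924, 0.16456, 0.10127, 0.05063, 0.12025, 0.1962, 0.06329, 0.08861 (working shown to 5 dp, full precision carried).
D = 0.07595² + 0.13924² + 0.16456² + 0.10127² + 0.05063² + 0.12025² + 0.1962² + 0.06329² + 0.08861² = 0.00577 + 0.01939 + 0.02708 + 0.01025 + 0.00256 + 0.01446 + 0.03850 + 0.00401 + 0.00785 = 0.12987.
So 1 − D = 0.87013, i.e. 0.870 to 3 decimal places.

0.870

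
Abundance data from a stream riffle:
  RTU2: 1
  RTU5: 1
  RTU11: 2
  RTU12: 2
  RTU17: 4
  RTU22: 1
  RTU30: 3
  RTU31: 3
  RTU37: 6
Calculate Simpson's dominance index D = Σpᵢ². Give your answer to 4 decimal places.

0.1531

Total N = 1+1+2+2+4+1+3+3+6 = 23, so the proportions are 0.043478, 0.043478, 0.086957, 0.086957, 0.173913, 0.043478, 0.130435, 0.130435, 0.26087 (working shown to 6 dp, full precision carried).
D = 0.043478² + 0.043478² + 0.086957² + 0.086957² + 0.173913² + 0.043478² + 0.130435² + 0.130435² + 0.26087² = 0.001890 + 0.001890 + 0.007561 + 0.007561 + 0.030246 + 0.001890 + 0.017013 + 0.017013 + 0.068053 = 0.153119.
To 4 decimal places, D = 0.1531.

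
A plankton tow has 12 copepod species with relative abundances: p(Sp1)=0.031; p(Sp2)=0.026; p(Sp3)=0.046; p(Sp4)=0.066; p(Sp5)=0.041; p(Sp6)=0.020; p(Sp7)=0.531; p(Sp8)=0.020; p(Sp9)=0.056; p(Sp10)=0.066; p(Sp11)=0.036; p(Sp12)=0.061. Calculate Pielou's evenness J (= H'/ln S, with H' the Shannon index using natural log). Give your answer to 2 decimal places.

0.72

H' = −Σ pᵢ ln pᵢ = −((-0.1077) + (-0.0949) + (-0.1416) + (-0.1794) + (-0.1310) + (-0.0782) + (-0.3361) + (-0.0782) + (-0.1614) + (-0.1794) + (-0.1197) + (-0.1706)) = 1.7783 (working shown to 4 dp, full precision carried).
With S = 12 species, ln S = 2.4849, so J = 1.7783/2.4849 = 0.7156, i.e. 0.72 to 2 decimal places.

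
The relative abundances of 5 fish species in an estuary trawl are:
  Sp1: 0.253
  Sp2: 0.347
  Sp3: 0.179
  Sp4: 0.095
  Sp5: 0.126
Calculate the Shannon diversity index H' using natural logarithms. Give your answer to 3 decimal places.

1.508

Each pᵢ ln pᵢ term (working shown to 5 dp, full precision carried): 0.253×(-1.37437)=-0.34771, 0.347×(-1.05843)=-0.36728, 0.179×(-1.72037)=-0.30795, 0.095×(-2.35388)=-0.22362, 0.126×(-2.07147)=-0.26101.
Sum = -1.50756, so H' = 1.508.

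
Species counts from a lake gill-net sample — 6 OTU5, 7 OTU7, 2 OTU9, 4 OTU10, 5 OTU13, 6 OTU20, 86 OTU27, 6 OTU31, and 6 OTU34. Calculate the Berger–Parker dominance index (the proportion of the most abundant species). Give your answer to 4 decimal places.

0.6719

Total N = 6+7+2+4+5+6+86+6+6 = 128, so the proportions are 0.046875, 0.054688, 0.015625, 0.03125, 0.039062, 0.046875, 0.671875, 0.046875, 0.046875 (working shown to 6 dp, full precision carried).
The largest proportion is 0.671875, i.e. d = 0.6719 to 4 decimal places.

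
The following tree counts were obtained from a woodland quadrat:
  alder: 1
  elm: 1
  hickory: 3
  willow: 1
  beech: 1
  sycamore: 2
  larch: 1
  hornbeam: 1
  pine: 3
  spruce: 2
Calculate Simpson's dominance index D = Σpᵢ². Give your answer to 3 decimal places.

0.125

Total N = 1+1+3+1+1+2+1+1+3+2 = 16, so the proportions are 0.0625, 0.0625, 0.1875, 0.0625, 0.0625, 0.125, 0.0625, 0.0625, 0.1875, 0.125 (working shown to 5 dp, full precision carried).
D = 0.0625² + 0.0625² + 0.1875² + 0.0625² + 0.0625² + 0.125² + 0.0625² + 0.0625² + 0.1875² + 0.125² = 0.00391 + 0.00391 + 0.03516 + 0.00391 + 0.00391 + 0.01562 + 0.00391 + 0.00391 + 0.03516 + 0.01562 = 0.12500.
To 3 decimal places, D = 0.125.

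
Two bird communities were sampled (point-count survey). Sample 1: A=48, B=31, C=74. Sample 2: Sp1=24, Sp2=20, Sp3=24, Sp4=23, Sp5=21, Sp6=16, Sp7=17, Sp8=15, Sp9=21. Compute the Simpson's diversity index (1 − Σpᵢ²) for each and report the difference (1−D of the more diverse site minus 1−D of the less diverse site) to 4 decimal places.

Sample 1: N=153, proportions 0.313725, 0.202614, 0.48366, giving 1−D = 0.626597 (working shown to 6 dp, full precision carried).
Sample 2: N=181, proportions 0.132597, 0.110497, 0.132597, 0.127072, 0.116022, 0.088398, 0.093923, 0.082873, 0.116022, giving 1−D = 0.886054.
Difference = |0.626597 − 0.886054| = 0.259457, i.e. 0.2595 to 4 decimal places.

0.2595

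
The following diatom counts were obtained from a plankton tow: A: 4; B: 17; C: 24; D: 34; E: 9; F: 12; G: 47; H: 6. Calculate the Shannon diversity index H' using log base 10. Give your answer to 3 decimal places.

Total N = 4+17+24+34+9+12+47+6 = 153, so the proportions are 0.02614, 0.11111, 0.15686, 0.22222, 0.05882, 0.07843, 0.30719, 0.03922 (working shown to 5 dp, full precision carried).
Each pᵢ log₁₀ pᵢ term: 0.02614×(-1.58263)=-0.04138, 0.11111×(-0.95424)=-0.10603, 0.15686×(-0.80448)=-0.12619, 0.22222×(-0.65321)=-0.14516, 0.05882×(-1.23045)=-0.07238, 0.07843×(-1.10551)=-0.08671, 0.30719×(-0.51259)=-0.15746, 0.03922×(-1.40654)=-0.05516.
Sum = -0.79046, so H' = 0.790.

0.790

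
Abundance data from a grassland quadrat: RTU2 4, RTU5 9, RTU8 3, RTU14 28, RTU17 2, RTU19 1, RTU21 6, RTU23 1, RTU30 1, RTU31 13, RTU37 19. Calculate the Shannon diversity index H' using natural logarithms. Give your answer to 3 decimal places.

1.899

Total N = 4+9+3+28+2+1+6+1+1+13+19 = 87, so the proportions are 0.04598, 0.10345, 0.03448, 0.32184, 0.02299, 0.01149, 0.06897, 0.01149, 0.01149, 0.14943, 0.21839 (working shown to 5 dp, full precision carried).
Each pᵢ ln pᵢ term: 0.04598×(-3.07961)=-0.14159, 0.10345×(-2.26868)=-0.23469, 0.03448×(-3.36730)=-0.11611, 0.32184×(-1.13370)=-0.36487, 0.02299×(-3.77276)=-0.08673, 0.01149×(-4.46591)=-0.05133, 0.06897×(-2.67415)=-0.18442, 0.01149×(-4.46591)=-0.05133, 0.01149×(-4.46591)=-0.05133, 0.14943×(-1.90096)=-0.28405, 0.21839×(-1.52147)=-0.33227.
Sum = -1.89874, so H' = 1.899.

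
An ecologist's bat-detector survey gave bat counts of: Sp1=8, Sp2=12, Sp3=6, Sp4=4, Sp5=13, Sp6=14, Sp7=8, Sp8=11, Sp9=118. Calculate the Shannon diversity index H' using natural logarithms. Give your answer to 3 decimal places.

Total N = 8+12+6+4+13+14+8+11+118 = 194, so the proportions are 0.04124, 0.06186, 0.03093, 0.02062, 0.06701, 0.07216, 0.04124, 0.0567, 0.60825 (working shown to 5 dp, full precision carried).
Each pᵢ ln pᵢ term: 0.04124×(-3.18842)=-0.13148, 0.06186×(-2.78295)=-0.17214, 0.03093×(-3.47610)=-0.10751, 0.02062×(-3.88156)=-0.08003, 0.06701×(-2.70291)=-0.18112, 0.07216×(-2.62880)=-0.18971, 0.04124×(-3.18842)=-0.13148, 0.0567×(-2.86996)=-0.16273, 0.60825×(-0.49717)=-0.30240.
Sum = -1.45861, so H' = 1.459.

1.459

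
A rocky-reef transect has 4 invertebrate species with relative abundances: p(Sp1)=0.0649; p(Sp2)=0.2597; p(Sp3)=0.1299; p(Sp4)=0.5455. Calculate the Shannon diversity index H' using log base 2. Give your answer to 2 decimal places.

1.62

Each pᵢ log₂ pᵢ term (working shown to 4 dp, full precision carried): 0.0649×(-3.9456)=-0.2561, 0.2597×(-1.9451)=-0.5051, 0.1299×(-2.9445)=-0.3825, 0.5455×(-0.8743)=-0.4770.
Sum = -1.6207, so H' = 1.62.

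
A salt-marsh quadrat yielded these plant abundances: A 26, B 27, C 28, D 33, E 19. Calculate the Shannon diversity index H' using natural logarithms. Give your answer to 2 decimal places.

Total N = 26+27+28+33+19 = 133, so the proportions are 0.1955, 0.203, 0.2105, 0.2481, 0.1429 (working shown to 4 dp, full precision carried).
Each pᵢ ln pᵢ term: 0.1955×(-1.6323)=-0.3191, 0.203×(-1.5945)=-0.3237, 0.2105×(-1.5581)=-0.3280, 0.2481×(-1.3938)=-0.3458, 0.1429×(-1.9459)=-0.2780.
Sum = -1.5946, so H' = 1.59.

1.59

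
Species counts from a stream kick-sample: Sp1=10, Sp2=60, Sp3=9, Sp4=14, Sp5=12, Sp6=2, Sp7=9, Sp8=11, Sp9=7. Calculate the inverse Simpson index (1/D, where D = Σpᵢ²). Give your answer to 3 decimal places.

Total N = 10+60+9+14+12+2+9+11+7 = 134, so the proportions are 0.0746269, 0.4477612, 0.0671642, 0.1044776, 0.0895522, 0.0149254, 0.0671642, 0.0820896, 0.0522388 (working shown to 7 dp, full precision carried).
D = 0.0746269² + 0.4477612² + 0.0671642² + 0.1044776² + 0.0895522² + 0.0149254² + 0.0671642² + 0.0820896² + 0.0522388² = 0.0055692 + 0.2004901 + 0.0045110 + 0.0109156 + 0.0080196 + 0.0002228 + 0.0045110 + 0.0067387 + 0.0027289 = 0.2437068.
So 1/D = 4.10329, i.e. 4.103 to 3 decimal places.

4.103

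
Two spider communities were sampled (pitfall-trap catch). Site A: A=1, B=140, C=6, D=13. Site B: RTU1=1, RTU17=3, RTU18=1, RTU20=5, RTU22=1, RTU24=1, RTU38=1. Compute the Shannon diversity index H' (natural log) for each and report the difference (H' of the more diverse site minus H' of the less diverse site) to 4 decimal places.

Site A: N=160, proportions 0.00625, 0.875, 0.0375, 0.08125, giving H' = 0.475644 (working shown to 6 dp, full precision carried).
Site B: N=13, proportions 0.076923, 0.230769, 0.076923, 0.384615, 0.076923, 0.076923, 0.076923, giving H' = 1.692409.
Difference = |0.475644 − 1.692409| = 1.216765, i.e. 1.2168 to 4 decimal places.

1.2168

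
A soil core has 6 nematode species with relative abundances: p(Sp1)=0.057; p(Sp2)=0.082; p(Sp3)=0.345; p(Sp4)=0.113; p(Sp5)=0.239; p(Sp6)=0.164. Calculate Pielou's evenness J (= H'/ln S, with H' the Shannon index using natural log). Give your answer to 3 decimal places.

H' = −Σ pᵢ ln pᵢ = −((-0.16329) + (-0.20508) + (-0.36715) + (-0.24638) + (-0.34208) + (-0.29649)) = 1.62048 (working shown to 5 dp, full precision carried).
With S = 6 species, ln S = 1.79176, so J = 1.62048/1.79176 = 0.90441, i.e. 0.904 to 3 decimal places.

0.904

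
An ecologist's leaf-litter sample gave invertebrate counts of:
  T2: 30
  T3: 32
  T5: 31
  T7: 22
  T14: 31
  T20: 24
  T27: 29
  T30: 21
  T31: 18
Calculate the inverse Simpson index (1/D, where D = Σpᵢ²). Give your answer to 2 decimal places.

8.70

Total N = 30+32+31+22+31+24+29+21+18 = 238, so the proportions are 0.12605, 0.134454, 0.130252, 0.092437, 0.130252, 0.10084, 0.121849, 0.088235, 0.07563 (working shown to 6 dp, full precision carried).
D = 0.12605² + 0.134454² + 0.130252² + 0.092437² + 0.130252² + 0.10084² + 0.121849² + 0.088235² + 0.07563² = 0.015889 + 0.018078 + 0.016966 + 0.008545 + 0.016966 + 0.010169 + 0.014847 + 0.007785 + 0.005720 = 0.114964.
So 1/D = 8.6984, i.e. 8.70 to 2 decimal places.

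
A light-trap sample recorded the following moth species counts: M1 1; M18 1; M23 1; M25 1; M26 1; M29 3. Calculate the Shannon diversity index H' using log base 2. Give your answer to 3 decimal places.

Total N = 1+1+1+1+1+3 = 8, so the proportions are 0.125, 0.125, 0.125, 0.125, 0.125, 0.375 (working shown to 5 dp, full precision carried).
Each pᵢ log₂ pᵢ term: 0.125×(-3.00000)=-0.37500, 0.125×(-3.00000)=-0.37500, 0.125×(-3.00000)=-0.37500, 0.125×(-3.00000)=-0.37500, 0.125×(-3.00000)=-0.37500, 0.375×(-1.41504)=-0.53064.
Sum = -2.40564, so H' = 2.406.

2.406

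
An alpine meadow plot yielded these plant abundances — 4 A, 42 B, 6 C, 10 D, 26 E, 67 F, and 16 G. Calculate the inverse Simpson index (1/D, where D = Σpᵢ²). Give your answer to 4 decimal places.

3.9854

Total N = 4+42+6+10+26+67+16 = 171, so the proportions are 0.02339181, 0.24561404, 0.03508772, 0.05847953, 0.15204678, 0.39181287, 0.09356725 (working shown to 8 dp, full precision carried).
D = 0.02339181² + 0.24561404² + 0.03508772² + 0.05847953² + 0.15204678² + 0.39181287² + 0.09356725² = 0.00054718 + 0.06032625 + 0.00123115 + 0.00341986 + 0.02311822 + 0.15351732 + 0.00875483 = 0.25091481.
So 1/D = 3.985416, i.e. 3.9854 to 4 decimal places.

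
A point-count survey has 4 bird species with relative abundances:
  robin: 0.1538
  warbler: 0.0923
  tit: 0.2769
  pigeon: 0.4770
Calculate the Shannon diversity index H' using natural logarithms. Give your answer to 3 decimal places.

Each pᵢ ln pᵢ term (working shown to 5 dp, full precision carried): 0.1538×(-1.87210)=-0.28793, 0.0923×(-2.38271)=-0.21992, 0.2769×(-1.28410)=-0.35557, 0.477×(-0.74024)=-0.35309.
Sum = -1.21651, so H' = 1.217.

1.217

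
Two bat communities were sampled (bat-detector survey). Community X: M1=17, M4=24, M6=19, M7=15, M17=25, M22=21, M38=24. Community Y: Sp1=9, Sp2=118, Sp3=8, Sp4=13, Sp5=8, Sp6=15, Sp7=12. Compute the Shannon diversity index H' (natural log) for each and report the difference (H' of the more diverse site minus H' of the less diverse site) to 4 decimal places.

0.6543

Community X: N=145, proportions 0.117241, 0.165517, 0.131034, 0.103448, 0.172414, 0.144828, 0.165517, giving H' = 1.930643 (working shown to 6 dp, full precision carried).
Community Y: N=183, proportions 0.04918, 0.644809, 0.043716, 0.071038, 0.043716, 0.081967, 0.065574, giving H' = 1.276312.
Difference = |1.930643 − 1.276312| = 0.654331, i.e. 0.6543 to 4 decimal places.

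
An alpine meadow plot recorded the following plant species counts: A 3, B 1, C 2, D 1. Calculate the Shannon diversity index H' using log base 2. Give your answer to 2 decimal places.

1.84

Total N = 3+1+2+1 = 7, so the proportions are 0.4286, 0.1429, 0.2857, 0.1429 (working shown to 4 dp, full precision carried).
Each pᵢ log₂ pᵢ term: 0.4286×(-1.2224)=-0.5239, 0.1429×(-2.8074)=-0.4011, 0.2857×(-1.8074)=-0.5164, 0.1429×(-2.8074)=-0.4011.
Sum = -1.8424, so H' = 1.84.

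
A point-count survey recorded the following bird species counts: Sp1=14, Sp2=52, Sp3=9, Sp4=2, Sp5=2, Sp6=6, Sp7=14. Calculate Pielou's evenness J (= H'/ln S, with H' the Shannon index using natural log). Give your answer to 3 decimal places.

Total N = 14+52+9+2+2+6+14 = 99, so the proportions are 0.14141, 0.52525, 0.09091, 0.0202, 0.0202, 0.06061, 0.14141 (working shown to 5 dp, full precision carried).
H' = −Σ pᵢ ln pᵢ = −((-0.27661) + (-0.33820) + (-0.21799) + (-0.07883) + (-0.07883) + (-0.16990) + (-0.27661)) = 1.43697.
With S = 7 species, ln S = 1.94591, so J = 1.43697/1.94591 = 0.73846, i.e. 0.738 to 3 decimal places.

0.738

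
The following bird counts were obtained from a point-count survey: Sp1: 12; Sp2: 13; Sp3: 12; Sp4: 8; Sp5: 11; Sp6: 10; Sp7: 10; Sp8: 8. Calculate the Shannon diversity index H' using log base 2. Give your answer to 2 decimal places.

Total N = 12+13+12+8+11+10+10+8 = 84, so the proportions are 0.1429, 0.1548, 0.1429, 0.0952, 0.131, 0.119, 0.119, 0.0952 (working shown to 4 dp, full precision carried).
Each pᵢ log₂ pᵢ term: 0.1429×(-2.8074)=-0.4011, 0.1548×(-2.6919)=-0.4166, 0.1429×(-2.8074)=-0.4011, 0.0952×(-3.3923)=-0.3231, 0.131×(-2.9329)=-0.3841, 0.119×(-3.0704)=-0.3655, 0.119×(-3.0704)=-0.3655, 0.0952×(-3.3923)=-0.3231.
Sum = -2.9800, so H' = 2.98.

2.98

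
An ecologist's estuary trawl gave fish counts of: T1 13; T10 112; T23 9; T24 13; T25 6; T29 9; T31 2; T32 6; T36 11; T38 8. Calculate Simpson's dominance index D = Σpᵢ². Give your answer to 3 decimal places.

0.372

Total N = 13+112+9+13+6+9+2+6+11+8 = 189, so the proportions are 0.06878, 0.59259, 0.04762, 0.06878, 0.03175, 0.04762, 0.01058, 0.03175, 0.0582, 0.04233 (working shown to 5 dp, full precision carried).
D = 0.06878² + 0.59259² + 0.04762² + 0.06878² + 0.03175² + 0.04762² + 0.01058² + 0.03175² + 0.0582² + 0.04233² = 0.00473 + 0.35117 + 0.00227 + 0.00473 + 0.00101 + 0.00227 + 0.00011 + 0.00101 + 0.00339 + 0.00179 = 0.37247.
To 3 decimal places, D = 0.372.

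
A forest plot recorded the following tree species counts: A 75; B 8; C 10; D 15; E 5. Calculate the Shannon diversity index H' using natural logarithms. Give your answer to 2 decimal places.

1.08

Total N = 75+8+10+15+5 = 113, so the proportions are 0.6637, 0.0708, 0.0885, 0.1327, 0.0442 (working shown to 4 dp, full precision carried).
Each pᵢ ln pᵢ term: 0.6637×(-0.4099)=-0.2721, 0.0708×(-2.6479)=-0.1875, 0.0885×(-2.4248)=-0.2146, 0.1327×(-2.0193)=-0.2681, 0.0442×(-3.1179)=-0.1380.
Sum = -1.0801, so H' = 1.08.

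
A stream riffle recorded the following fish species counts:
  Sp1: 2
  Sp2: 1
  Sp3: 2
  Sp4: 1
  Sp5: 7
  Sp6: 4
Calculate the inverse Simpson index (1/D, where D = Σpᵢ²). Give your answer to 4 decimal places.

3.8533

Total N = 2+1+2+1+7+4 = 17, so the proportions are 0.11764706, 0.05882353, 0.11764706, 0.05882353, 0.41176471, 0.23529412 (working shown to 8 dp, full precision carried).
D = 0.11764706² + 0.05882353² + 0.11764706² + 0.05882353² + 0.41176471² + 0.23529412² = 0.01384083 + 0.00346021 + 0.01384083 + 0.00346021 + 0.16955017 + 0.05536332 = 0.25951557.
So 1/D = 3.853333, i.e. 3.8533 to 4 decimal places.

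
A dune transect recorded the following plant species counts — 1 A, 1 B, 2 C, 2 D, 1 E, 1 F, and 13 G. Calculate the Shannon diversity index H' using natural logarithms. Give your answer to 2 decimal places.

1.32

Total N = 1+1+2+2+1+1+13 = 21, so the proportions are 0.0476, 0.0476, 0.0952, 0.0952, 0.0476, 0.0476, 0.619 (working shown to 4 dp, full precision carried).
Each pᵢ ln pᵢ term: 0.0476×(-3.0445)=-0.1450, 0.0476×(-3.0445)=-0.1450, 0.0952×(-2.3514)=-0.2239, 0.0952×(-2.3514)=-0.2239, 0.0476×(-3.0445)=-0.1450, 0.0476×(-3.0445)=-0.1450, 0.619×(-0.4796)=-0.2969.
Sum = -1.3247, so H' = 1.32.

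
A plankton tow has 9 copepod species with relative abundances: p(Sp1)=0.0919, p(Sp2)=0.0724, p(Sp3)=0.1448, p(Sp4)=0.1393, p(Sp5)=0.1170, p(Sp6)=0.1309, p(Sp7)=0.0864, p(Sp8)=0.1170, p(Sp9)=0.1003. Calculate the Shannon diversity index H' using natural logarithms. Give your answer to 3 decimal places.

Each pᵢ ln pᵢ term (working shown to 5 dp, full precision carried): 0.0919×(-2.38705)=-0.21937, 0.0724×(-2.62555)=-0.19009, 0.1448×(-1.93240)=-0.27981, 0.1393×(-1.97113)=-0.27458, 0.117×(-2.14558)=-0.25103, 0.1309×(-2.03332)=-0.26616, 0.0864×(-2.44877)=-0.21157, 0.117×(-2.14558)=-0.25103, 0.1003×(-2.29959)=-0.23065.
Sum = -2.17430, so H' = 2.174.

2.174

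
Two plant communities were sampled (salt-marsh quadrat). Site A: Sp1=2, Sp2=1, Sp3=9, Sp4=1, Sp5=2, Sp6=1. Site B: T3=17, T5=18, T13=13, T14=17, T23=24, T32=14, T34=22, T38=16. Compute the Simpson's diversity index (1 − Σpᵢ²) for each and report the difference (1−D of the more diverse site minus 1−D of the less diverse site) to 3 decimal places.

0.229

Site A: N=16, proportions 0.125, 0.0625, 0.5625, 0.0625, 0.125, 0.0625, giving 1−D = 0.640625 (working shown to 6 dp, full precision carried).
Site B: N=141, proportions 0.120567, 0.12766, 0.092199, 0.120567, 0.170213, 0.099291, 0.156028, 0.113475, giving 1−D = 0.870077.
Difference = |0.640625 − 0.870077| = 0.229452, i.e. 0.229 to 3 decimal places.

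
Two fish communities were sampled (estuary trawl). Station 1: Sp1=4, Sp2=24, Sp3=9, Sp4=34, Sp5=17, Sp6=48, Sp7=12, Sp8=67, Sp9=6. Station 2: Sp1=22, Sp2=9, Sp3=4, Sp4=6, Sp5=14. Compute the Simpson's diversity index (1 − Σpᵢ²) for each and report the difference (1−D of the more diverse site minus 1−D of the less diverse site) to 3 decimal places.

Station 1: N=221, proportions 0.0181, 0.1086, 0.04072, 0.15385, 0.07692, 0.21719, 0.0543, 0.30317, 0.02715, giving 1−D = 0.81387 (working shown to 5 dp, full precision carried).
Station 2: N=55, proportions 0.4, 0.16364, 0.07273, 0.10909, 0.25455, giving 1−D = 0.73124.
Difference = |0.81387 − 0.73124| = 0.08263, i.e. 0.083 to 3 decimal places.

0.083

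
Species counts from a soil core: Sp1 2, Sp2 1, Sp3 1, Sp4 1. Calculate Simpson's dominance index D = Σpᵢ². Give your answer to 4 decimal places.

0.2800

Total N = 2+1+1+1 = 5, so the proportions are 0.4, 0.2, 0.2, 0.2 (working shown to 6 dp, full precision carried).
D = 0.4² + 0.2² + 0.2² + 0.2² = 0.160000 + 0.040000 + 0.040000 + 0.040000 = 0.280000.
To 4 decimal places, D = 0.2800.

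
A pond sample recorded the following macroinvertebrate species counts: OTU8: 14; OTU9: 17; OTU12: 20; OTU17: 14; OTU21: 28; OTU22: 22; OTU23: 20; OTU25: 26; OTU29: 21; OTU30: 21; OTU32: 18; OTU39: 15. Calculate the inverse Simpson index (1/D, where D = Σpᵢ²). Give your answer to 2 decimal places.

11.47

Total N = 14+17+20+14+28+22+20+26+21+21+18+15 = 236, so the proportions are 0.059322, 0.0720339, 0.0847458, 0.059322, 0.1186441, 0.0932203, 0.0847458, 0.1101695, 0.0889831, 0.0889831, 0.0762712, 0.0635593 (working shown to 7 dp, full precision carried).
D = 0.059322² + 0.0720339² + 0.0847458² + 0.059322² + 0.1186441² + 0.0932203² + 0.0847458² + 0.1101695² + 0.0889831² + 0.0889831² + 0.0762712² + 0.0635593² = 0.0035191 + 0.0051889 + 0.0071818 + 0.0035191 + 0.0140764 + 0.0086900 + 0.0071818 + 0.0121373 + 0.0079180 + 0.0079180 + 0.0058173 + 0.0040398 = 0.0871876.
So 1/D = 11.4695, i.e. 11.47 to 2 decimal places.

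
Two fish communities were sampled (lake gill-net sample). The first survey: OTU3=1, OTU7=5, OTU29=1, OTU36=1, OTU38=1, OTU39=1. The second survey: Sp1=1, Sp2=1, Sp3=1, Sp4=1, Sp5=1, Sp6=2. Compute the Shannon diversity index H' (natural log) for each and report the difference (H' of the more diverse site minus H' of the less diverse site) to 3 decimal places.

The first survey: N=10, proportions 0.1, 0.5, 0.1, 0.1, 0.1, 0.1, giving H' = 1.49787 (working shown to 5 dp, full precision carried).
The second survey: N=7, proportions 0.14286, 0.14286, 0.14286, 0.14286, 0.14286, 0.28571, giving H' = 1.74787.
Difference = |1.49787 − 1.74787| = 0.25000, i.e. 0.250 to 3 decimal places.

0.250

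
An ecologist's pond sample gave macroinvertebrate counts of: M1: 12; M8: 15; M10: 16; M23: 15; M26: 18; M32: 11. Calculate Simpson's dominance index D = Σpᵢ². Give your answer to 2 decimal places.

Total N = 12+15+16+15+18+11 = 87, so the proportions are 0.1379, 0.1724, 0.1839, 0.1724, 0.2069, 0.1264 (working shown to 4 dp, full precision carried).
D = 0.1379² + 0.1724² + 0.1839² + 0.1724² + 0.2069² + 0.1264² = 0.0190 + 0.0297 + 0.0338 + 0.0297 + 0.0428 + 0.0160 = 0.1711.
To 2 decimal places, D = 0.17.

0.17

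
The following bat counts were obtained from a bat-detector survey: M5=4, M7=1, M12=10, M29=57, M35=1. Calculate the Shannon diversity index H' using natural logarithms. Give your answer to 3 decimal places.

Total N = 4+1+10+57+1 = 73, so the proportions are 0.05479, 0.0137, 0.13699, 0.78082, 0.0137 (working shown to 5 dp, full precision carried).
Each pᵢ ln pᵢ term: 0.05479×(-2.90417)=-0.15913, 0.0137×(-4.29046)=-0.05877, 0.13699×(-1.98787)=-0.27231, 0.78082×(-0.24741)=-0.19318, 0.0137×(-4.29046)=-0.05877.
Sum = -0.74217, so H' = 0.742.

0.742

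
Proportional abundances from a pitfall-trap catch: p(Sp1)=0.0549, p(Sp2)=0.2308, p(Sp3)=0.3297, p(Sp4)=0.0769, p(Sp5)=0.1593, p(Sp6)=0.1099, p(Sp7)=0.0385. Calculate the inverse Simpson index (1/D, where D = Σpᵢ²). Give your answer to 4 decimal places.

D = 0.0549² + 0.2308² + 0.3297² + 0.0769² + 0.1593² + 0.1099² + 0.0385² = 0.00301401 + 0.05326864 + 0.10870209 + 0.00591361 + 0.02537649 + 0.01207801 + 0.00148225 = 0.20983510 (working shown to 8 dp, full precision carried).
So 1/D = 4.765647, i.e. 4.7656 to 4 decimal places.

4.7656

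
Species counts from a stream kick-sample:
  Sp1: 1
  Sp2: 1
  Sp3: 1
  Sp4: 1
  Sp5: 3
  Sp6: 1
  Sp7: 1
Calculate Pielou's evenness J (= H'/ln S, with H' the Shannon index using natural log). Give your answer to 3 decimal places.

0.941

Total N = 1+1+1+1+3+1+1 = 9, so the proportions are 0.11111, 0.11111, 0.11111, 0.11111, 0.33333, 0.11111, 0.11111 (working shown to 5 dp, full precision carried).
H' = −Σ pᵢ ln pᵢ = −((-0.24414) + (-0.24414) + (-0.24414) + (-0.24414) + (-0.36620) + (-0.24414) + (-0.24414)) = 1.83102.
With S = 7 species, ln S = 1.94591, so J = 1.83102/1.94591 = 0.94096, i.e. 0.941 to 3 decimal places.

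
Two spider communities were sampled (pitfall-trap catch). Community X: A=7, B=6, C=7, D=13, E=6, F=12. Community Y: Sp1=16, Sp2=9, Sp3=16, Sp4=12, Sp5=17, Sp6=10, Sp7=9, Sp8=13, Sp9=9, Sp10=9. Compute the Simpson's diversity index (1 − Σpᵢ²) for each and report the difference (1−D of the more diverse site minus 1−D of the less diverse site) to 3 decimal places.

0.079

Community X: N=51, proportions 0.13725, 0.11765, 0.13725, 0.2549, 0.11765, 0.23529, giving 1−D = 0.81430 (working shown to 5 dp, full precision carried).
Community Y: N=120, proportions 0.13333, 0.075, 0.13333, 0.1, 0.14167, 0.08333, 0.075, 0.10833, 0.075, 0.075, giving 1−D = 0.89319.
Difference = |0.81430 − 0.89319| = 0.07889, i.e. 0.079 to 3 decimal places.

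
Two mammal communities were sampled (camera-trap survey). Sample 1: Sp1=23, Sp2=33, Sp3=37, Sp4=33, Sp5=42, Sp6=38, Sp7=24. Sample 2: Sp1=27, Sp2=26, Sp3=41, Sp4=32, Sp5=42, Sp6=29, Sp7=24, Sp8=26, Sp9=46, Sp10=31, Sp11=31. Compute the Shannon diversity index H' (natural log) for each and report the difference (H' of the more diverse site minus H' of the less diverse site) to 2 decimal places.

Sample 1: N=230, proportions 0.1, 0.14348, 0.16087, 0.14348, 0.18261, 0.16522, 0.10435, giving H' = 1.92515 (working shown to 5 dp, full precision carried).
Sample 2: N=355, proportions 0.07606, 0.07324, 0.11549, 0.09014, 0.11831, 0.08169, 0.06761, 0.07324, 0.12958, 0.08732, 0.08732, giving H' = 2.37493.
Difference = |1.92515 − 2.37493| = 0.44978, i.e. 0.45 to 2 decimal places.

0.45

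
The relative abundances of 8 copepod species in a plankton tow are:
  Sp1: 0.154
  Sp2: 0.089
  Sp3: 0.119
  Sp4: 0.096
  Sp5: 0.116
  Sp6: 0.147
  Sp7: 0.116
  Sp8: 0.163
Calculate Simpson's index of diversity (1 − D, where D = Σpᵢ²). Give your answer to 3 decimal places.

0.870

D = 0.154² + 0.089² + 0.119² + 0.096² + 0.116² + 0.147² + 0.116² + 0.163² = 0.02372 + 0.00792 + 0.01416 + 0.00922 + 0.01346 + 0.02161 + 0.01346 + 0.02657 = 0.13010 (working shown to 5 dp, full precision carried).
So 1 − D = 0.86990, i.e. 0.870 to 3 decimal places.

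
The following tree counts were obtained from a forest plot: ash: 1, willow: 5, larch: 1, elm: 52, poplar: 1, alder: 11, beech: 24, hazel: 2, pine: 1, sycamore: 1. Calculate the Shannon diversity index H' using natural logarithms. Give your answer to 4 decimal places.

Total N = 1+5+1+52+1+11+24+2+1+1 = 99, so the proportions are 0.010101, 0.050505, 0.010101, 0.525253, 0.010101, 0.111111, 0.242424, 0.020202, 0.010101, 0.010101 (working shown to 6 dp, full precision carried).
Each pᵢ ln pᵢ term: 0.010101×(-4.595120)=-0.046415, 0.050505×(-2.985682)=-0.150792, 0.010101×(-4.595120)=-0.046415, 0.525253×(-0.643876)=-0.338198, 0.010101×(-4.595120)=-0.046415, 0.111111×(-2.197225)=-0.244136, 0.242424×(-1.417066)=-0.343531, 0.020202×(-3.901973)=-0.078828, 0.010101×(-4.595120)=-0.046415, 0.010101×(-4.595120)=-0.046415.
Sum = -1.387561, so H' = 1.3876.

1.3876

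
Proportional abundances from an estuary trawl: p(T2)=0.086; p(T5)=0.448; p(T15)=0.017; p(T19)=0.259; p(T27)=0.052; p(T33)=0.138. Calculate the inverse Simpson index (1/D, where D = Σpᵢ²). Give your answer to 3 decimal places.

3.365

D = 0.086² + 0.448² + 0.017² + 0.259² + 0.052² + 0.138² = 0.0073960 + 0.2007040 + 0.0002890 + 0.0670810 + 0.0027040 + 0.0190440 = 0.2972180 (working shown to 7 dp, full precision carried).
So 1/D = 3.36453, i.e. 3.365 to 3 decimal places.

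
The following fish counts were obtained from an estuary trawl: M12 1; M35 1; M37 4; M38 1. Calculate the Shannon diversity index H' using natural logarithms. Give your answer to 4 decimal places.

Total N = 1+1+4+1 = 7, so the proportions are 0.142857, 0.142857, 0.571429, 0.142857 (working shown to 6 dp, full precision carried).
Each pᵢ ln pᵢ term: 0.142857×(-1.945910)=-0.277987, 0.142857×(-1.945910)=-0.277987, 0.571429×(-0.559616)=-0.319780, 0.142857×(-1.945910)=-0.277987.
Sum = -1.153742, so H' = 1.1537.

1.1537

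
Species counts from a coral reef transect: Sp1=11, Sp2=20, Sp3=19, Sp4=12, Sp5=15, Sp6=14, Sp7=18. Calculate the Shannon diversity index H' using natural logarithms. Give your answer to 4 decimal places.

Total N = 11+20+19+12+15+14+18 = 109, so the proportions are 0.100917, 0.183486, 0.174312, 0.110092, 0.137615, 0.12844, 0.165138 (working shown to 6 dp, full precision carried).
Each pᵢ ln pᵢ term: 0.100917×(-2.293453)=-0.231449, 0.183486×(-1.695616)=-0.311122, 0.174312×(-1.746909)=-0.304507, 0.110092×(-2.206441)=-0.242911, 0.137615×(-1.983298)=-0.272931, 0.12844×(-2.052291)=-0.263597, 0.165138×(-1.800976)=-0.297409.
Sum = -1.923926, so H' = 1.9239.

1.9239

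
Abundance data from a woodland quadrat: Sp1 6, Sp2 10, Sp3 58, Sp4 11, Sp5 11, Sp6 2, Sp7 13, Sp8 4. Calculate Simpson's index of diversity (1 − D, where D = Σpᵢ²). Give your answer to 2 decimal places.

Total N = 6+10+58+11+11+2+13+4 = 115, so the proportions are 0.0522, 0.087, 0.5043, 0.0957, 0.0957, 0.0174, 0.113, 0.0348 (working shown to 4 dp, full precision carried).
D = 0.0522² + 0.087² + 0.5043² + 0.0957² + 0.0957² + 0.0174² + 0.113² + 0.0348² = 0.0027 + 0.0076 + 0.2544 + 0.0091 + 0.0091 + 0.0003 + 0.0128 + 0.0012 = 0.2972.
So 1 − D = 0.7028, i.e. 0.70 to 2 decimal places.

0.70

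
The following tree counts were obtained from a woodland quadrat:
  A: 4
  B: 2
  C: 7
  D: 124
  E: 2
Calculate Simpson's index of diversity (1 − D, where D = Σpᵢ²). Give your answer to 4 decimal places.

0.2004

Total N = 4+2+7+124+2 = 139, so the proportions are 0.028777, 0.014388, 0.05036, 0.892086, 0.014388 (working shown to 6 dp, full precision carried).
D = 0.028777² + 0.014388² + 0.05036² + 0.892086² + 0.014388² = 0.000828 + 0.000207 + 0.002536 + 0.795818 + 0.000207 = 0.799596.
So 1 − D = 0.200404, i.e. 0.2004 to 4 decimal places.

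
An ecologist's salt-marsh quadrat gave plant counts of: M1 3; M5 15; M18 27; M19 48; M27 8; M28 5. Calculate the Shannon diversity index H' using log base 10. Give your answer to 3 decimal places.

0.618

Total N = 3+15+27+48+8+5 = 106, so the proportions are 0.0283, 0.14151, 0.25472, 0.45283, 0.07547, 0.04717 (working shown to 5 dp, full precision carried).
Each pᵢ log₁₀ pᵢ term: 0.0283×(-1.54818)=-0.04382, 0.14151×(-0.84921)=-0.12017, 0.25472×(-0.59394)=-0.15129, 0.45283×(-0.34406)=-0.15580, 0.07547×(-1.12222)=-0.08470, 0.04717×(-1.32634)=-0.06256.
Sum = -0.61834, so H' = 0.618.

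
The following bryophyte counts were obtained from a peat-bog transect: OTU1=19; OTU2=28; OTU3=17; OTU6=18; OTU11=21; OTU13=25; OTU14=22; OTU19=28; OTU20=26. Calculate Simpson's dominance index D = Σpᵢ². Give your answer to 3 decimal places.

0.115

Total N = 19+28+17+18+21+25+22+28+26 = 204, so the proportions are 0.09314, 0.13725, 0.08333, 0.08824, 0.10294, 0.12255, 0.10784, 0.13725, 0.12745 (working shown to 5 dp, full precision carried).
D = 0.09314² + 0.13725² + 0.08333² + 0.08824² + 0.10294² + 0.12255² + 0.10784² + 0.13725² + 0.12745² = 0.00867 + 0.01884 + 0.00694 + 0.00779 + 0.01060 + 0.01502 + 0.01163 + 0.01884 + 0.01624 = 0.11457.
To 3 decimal places, D = 0.115.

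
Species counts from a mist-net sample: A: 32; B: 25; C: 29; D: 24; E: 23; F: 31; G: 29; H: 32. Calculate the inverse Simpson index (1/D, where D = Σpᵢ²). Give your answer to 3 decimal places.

7.884

Total N = 32+25+29+24+23+31+29+32 = 225, so the proportions are 0.1422222, 0.1111111, 0.1288889, 0.1066667, 0.1022222, 0.1377778, 0.1288889, 0.1422222 (working shown to 7 dp, full precision carried).
D = 0.1422222² + 0.1111111² + 0.1288889² + 0.1066667² + 0.1022222² + 0.1377778² + 0.1288889² + 0.1422222² = 0.0202272 + 0.0123457 + 0.0166123 + 0.0113778 + 0.0104494 + 0.0189827 + 0.0166123 + 0.0202272 = 0.1268346.
So 1/D = 7.88429, i.e. 7.884 to 3 decimal places.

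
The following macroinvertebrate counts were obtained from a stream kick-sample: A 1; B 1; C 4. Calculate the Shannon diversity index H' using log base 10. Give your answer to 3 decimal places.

Total N = 1+1+4 = 6, so the proportions are 0.16667, 0.16667, 0.66667 (working shown to 5 dp, full precision carried).
Each pᵢ log₁₀ pᵢ term: 0.16667×(-0.77815)=-0.12969, 0.16667×(-0.77815)=-0.12969, 0.66667×(-0.17609)=-0.11739.
Sum = -0.37678, so H' = 0.377.

0.377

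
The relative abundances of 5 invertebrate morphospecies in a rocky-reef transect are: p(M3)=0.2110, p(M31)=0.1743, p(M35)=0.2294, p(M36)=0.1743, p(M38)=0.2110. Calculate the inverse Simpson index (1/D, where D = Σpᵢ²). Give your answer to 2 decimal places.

D = 0.211² + 0.1743² + 0.2294² + 0.1743² + 0.211² = 0.044521 + 0.030380 + 0.052624 + 0.030380 + 0.044521 = 0.202427 (working shown to 6 dp, full precision carried).
So 1/D = 4.9400, i.e. 4.94 to 2 decimal places.

4.94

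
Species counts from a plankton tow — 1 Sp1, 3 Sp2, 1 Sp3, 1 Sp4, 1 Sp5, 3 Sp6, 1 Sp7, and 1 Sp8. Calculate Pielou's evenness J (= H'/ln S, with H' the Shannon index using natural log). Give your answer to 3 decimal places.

Total N = 1+3+1+1+1+3+1+1 = 12, so the proportions are 0.08333, 0.25, 0.08333, 0.08333, 0.08333, 0.25, 0.08333, 0.08333 (working shown to 5 dp, full precision carried).
H' = −Σ pᵢ ln pᵢ = −((-0.20708) + (-0.34657) + (-0.20708) + (-0.20708) + (-0.20708) + (-0.34657) + (-0.20708) + (-0.20708)) = 1.93560.
With S = 8 species, ln S = 2.07944, so J = 1.93560/2.07944 = 0.93083, i.e. 0.931 to 3 decimal places.

0.931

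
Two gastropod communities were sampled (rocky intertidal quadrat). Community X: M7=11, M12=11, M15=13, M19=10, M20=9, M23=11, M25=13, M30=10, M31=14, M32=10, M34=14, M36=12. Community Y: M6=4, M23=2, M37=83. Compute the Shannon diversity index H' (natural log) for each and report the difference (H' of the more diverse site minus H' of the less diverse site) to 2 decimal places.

2.19

Community X: N=138, proportions 0.0797, 0.0797, 0.0942, 0.0725, 0.0652, 0.0797, 0.0942, 0.0725, 0.1014, 0.0725, 0.1014, 0.087, giving H' = 2.4752 (working shown to 4 dp, full precision carried).
Community Y: N=89, proportions 0.0449, 0.0225, 0.9326, giving H' = 0.2898.
Difference = |2.4752 − 0.2898| = 2.1854, i.e. 2.19 to 2 decimal places.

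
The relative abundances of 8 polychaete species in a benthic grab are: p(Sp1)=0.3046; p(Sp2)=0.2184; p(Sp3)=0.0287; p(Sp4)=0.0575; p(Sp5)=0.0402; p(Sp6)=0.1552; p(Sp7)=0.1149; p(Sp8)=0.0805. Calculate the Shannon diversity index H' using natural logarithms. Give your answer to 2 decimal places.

1.83

Each pᵢ ln pᵢ term (working shown to 4 dp, full precision carried): 0.3046×(-1.1888)=-0.3621, 0.2184×(-1.5214)=-0.3323, 0.0287×(-3.5509)=-0.1019, 0.0575×(-2.8560)=-0.1642, 0.0402×(-3.2139)=-0.1292, 0.1552×(-1.8630)=-0.2891, 0.1149×(-2.1637)=-0.2486, 0.0805×(-2.5195)=-0.2028.
Sum = -1.8303, so H' = 1.83.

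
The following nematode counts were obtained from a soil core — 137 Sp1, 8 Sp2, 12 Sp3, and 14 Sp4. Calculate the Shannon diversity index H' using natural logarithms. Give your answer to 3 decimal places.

Total N = 137+8+12+14 = 171, so the proportions are 0.80117, 0.04678, 0.07018, 0.08187 (working shown to 5 dp, full precision carried).
Each pᵢ ln pᵢ term: 0.80117×(-0.22168)=-0.17761, 0.04678×(-3.06222)=-0.14326, 0.07018×(-2.65676)=-0.18644, 0.08187×(-2.50261)=-0.20489.
Sum = -0.71220, so H' = 0.712.

0.712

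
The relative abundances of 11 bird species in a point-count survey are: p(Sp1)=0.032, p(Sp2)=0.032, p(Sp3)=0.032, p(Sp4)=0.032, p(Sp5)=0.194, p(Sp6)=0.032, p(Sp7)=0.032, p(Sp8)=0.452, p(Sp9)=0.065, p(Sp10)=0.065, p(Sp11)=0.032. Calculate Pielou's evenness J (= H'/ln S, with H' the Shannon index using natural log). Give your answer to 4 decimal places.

H' = −Σ pᵢ ln pᵢ = −((-0.110145) + (-0.110145) + (-0.110145) + (-0.110145) + (-0.318140) + (-0.110145) + (-0.110145) + (-0.358921) + (-0.177669) + (-0.177669) + (-0.110145)) = 1.803411 (working shown to 6 dp, full precision carried).
With S = 11 species, ln S = 2.397895, so J = 1.803411/2.397895 = 0.752081, i.e. 0.7521 to 4 decimal places.

0.7521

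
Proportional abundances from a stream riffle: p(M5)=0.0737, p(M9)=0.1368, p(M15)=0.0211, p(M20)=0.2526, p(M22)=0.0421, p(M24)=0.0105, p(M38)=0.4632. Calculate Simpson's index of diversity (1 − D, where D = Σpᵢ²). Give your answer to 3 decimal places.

0.695

D = 0.0737² + 0.1368² + 0.0211² + 0.2526² + 0.0421² + 0.0105² + 0.4632² = 0.00543 + 0.01871 + 0.00045 + 0.06381 + 0.00177 + 0.00011 + 0.21455 = 0.30483 (working shown to 5 dp, full precision carried).
So 1 − D = 0.69517, i.e. 0.695 to 3 decimal places.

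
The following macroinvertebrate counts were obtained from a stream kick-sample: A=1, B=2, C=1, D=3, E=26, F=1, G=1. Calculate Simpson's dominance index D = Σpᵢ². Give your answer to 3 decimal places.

0.566

Total N = 1+2+1+3+26+1+1 = 35, so the proportions are 0.02857, 0.05714, 0.02857, 0.08571, 0.74286, 0.02857, 0.02857 (working shown to 5 dp, full precision carried).
D = 0.02857² + 0.05714² + 0.02857² + 0.08571² + 0.74286² + 0.02857² + 0.02857² = 0.00082 + 0.00327 + 0.00082 + 0.00735 + 0.55184 + 0.00082 + 0.00082 = 0.56571.
To 3 decimal places, D = 0.566.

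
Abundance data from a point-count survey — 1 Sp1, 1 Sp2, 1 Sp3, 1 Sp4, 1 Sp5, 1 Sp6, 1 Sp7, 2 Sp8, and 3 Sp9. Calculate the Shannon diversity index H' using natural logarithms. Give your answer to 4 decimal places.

2.0947

Total N = 1+1+1+1+1+1+1+2+3 = 12, so the proportions are 0.083333, 0.083333, 0.083333, 0.083333, 0.083333, 0.083333, 0.083333, 0.166667, 0.25 (working shown to 6 dp, full precision carried).
Each pᵢ ln pᵢ term: 0.083333×(-2.484907)=-0.207076, 0.083333×(-2.484907)=-0.207076, 0.083333×(-2.484907)=-0.207076, 0.083333×(-2.484907)=-0.207076, 0.083333×(-2.484907)=-0.207076, 0.083333×(-2.484907)=-0.207076, 0.083333×(-2.484907)=-0.207076, 0.166667×(-1.791759)=-0.298627, 0.25×(-1.386294)=-0.346574.
Sum = -2.094729, so H' = 2.0947.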